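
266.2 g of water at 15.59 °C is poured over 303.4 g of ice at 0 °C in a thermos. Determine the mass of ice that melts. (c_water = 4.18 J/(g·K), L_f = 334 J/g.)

m_melted ≈ 51.9 g

Cooling the water to 0 °C releases 266.2×4.18×15.59 = 17347 J.
Melting all 303.4 g of ice would need 303.4×334 = 101336 J.
That's not enough to melt it all — equilibrium is at 0 °C with ice remaining.
Mass melted = 17347/334 ≈ 51.94 g.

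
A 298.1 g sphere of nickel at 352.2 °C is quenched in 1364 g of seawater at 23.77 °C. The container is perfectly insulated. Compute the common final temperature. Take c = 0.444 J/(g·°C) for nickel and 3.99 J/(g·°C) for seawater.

Taking heat into each body as positive, Σ m c ΔT = 0:
298.1*0.444*(T − 352.2) + 1364*3.99*(T − 23.77) = 0
(132.36 + 5442.4) T = 132.36*352.2 + 5442.4*23.77
T = 175981 / 5574.7 = 31.6 °C

T_f ≈ 31.6 °C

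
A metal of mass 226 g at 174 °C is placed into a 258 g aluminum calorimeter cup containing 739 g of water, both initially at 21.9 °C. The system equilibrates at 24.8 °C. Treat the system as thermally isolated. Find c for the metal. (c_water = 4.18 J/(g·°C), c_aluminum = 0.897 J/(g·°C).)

Setting the total heat transfer to zero:
226·c·(24.8 − 174) + 739·4.18·(24.8 − 21.9) + 258·0.897·(24.8 − 21.9) = 0
-33719 c = -9629.3
c = -9629.3/-33719 ≈ 0.2856 J/(g·°C)

c ≈ 0.286 J/(g·°C)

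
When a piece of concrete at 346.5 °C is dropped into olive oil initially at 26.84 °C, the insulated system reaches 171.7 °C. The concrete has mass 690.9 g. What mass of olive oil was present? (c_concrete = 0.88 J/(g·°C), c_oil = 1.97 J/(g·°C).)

Conservation of energy gives ΣQ = 0:
690.9×0.88×(171.7 − 346.5) + m×1.97×(171.7 − 26.84) = 0
285.37 m = 106277
m = 106277/285.37 ≈ 372.4 g

m ≈ 372 g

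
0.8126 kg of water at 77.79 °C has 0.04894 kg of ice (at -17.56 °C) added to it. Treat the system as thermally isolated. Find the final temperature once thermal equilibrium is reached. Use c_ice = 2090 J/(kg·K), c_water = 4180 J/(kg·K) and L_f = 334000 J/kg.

Taking heat into each body as positive, Σ m c ΔT = 0:
warm ice to 0 °C: 0.04894·2090·(0 − (-17.56)) = 1796.1
  melt ice: 0.04894·334000 = 16346
  meltwater 0→T: 0.04894·4180·T = 204.57 T
  water: 3396.7(T − 77.79)
3601.2 T = 264227 − 18142 = 246085
T ≈ 68.33 °C. Since T > 0 °C, the all-ice-melts assumption holds.

T_f ≈ 68.3 °C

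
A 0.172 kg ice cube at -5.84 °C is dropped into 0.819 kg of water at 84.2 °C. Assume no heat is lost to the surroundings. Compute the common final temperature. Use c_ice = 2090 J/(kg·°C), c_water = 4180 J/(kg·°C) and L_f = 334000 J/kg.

T_f ≈ 55.2 °C

Conservation of energy gives ΣQ = 0:
ice -5.84→0 °C: 0.172·2090·5.84 = 2099.4; latent heat to melt: 0.172·334000 = 57448; meltwater 0→T: 0.172·4180·T = 718.96 T; water: 3423.4(T − 84.2)
4142.4 T = 288252 − 59547 = 228705
T ≈ 55.21 °C. Since T > 0 °C, the all-ice-melts assumption holds.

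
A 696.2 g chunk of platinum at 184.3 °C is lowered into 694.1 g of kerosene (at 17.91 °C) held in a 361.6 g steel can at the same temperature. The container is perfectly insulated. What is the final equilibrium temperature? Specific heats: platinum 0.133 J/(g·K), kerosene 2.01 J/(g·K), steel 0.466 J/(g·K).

Conservation of energy gives ΣQ = 0:
696.2·0.133·(T − 184.3) + 694.1·2.01·(T − 17.91) + 361.6·0.466·(T − 17.91) = 0
92.59(T − 184.3) + 1395.1(T − 17.91) + 168.51(T − 17.91) = 0
(92.59 + 1395.1 + 168.51) T = 92.59·184.3 + 1395.1·17.91 + 168.51·17.91
T ≈ 27.21 °C

T_f ≈ 27.2 °C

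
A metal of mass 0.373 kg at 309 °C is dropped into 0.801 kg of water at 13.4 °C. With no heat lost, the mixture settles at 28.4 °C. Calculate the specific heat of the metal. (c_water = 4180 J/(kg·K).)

c ≈ 480 J/(kg·K)

Net heat exchanged in the isolated system is zero:
0.373×c×(28.4 − 309) + 0.801×4180×(28.4 − 13.4) = 0
-104.66 c = -50223
c = -50223/-104.66 ≈ 479.8 J/(kg·K)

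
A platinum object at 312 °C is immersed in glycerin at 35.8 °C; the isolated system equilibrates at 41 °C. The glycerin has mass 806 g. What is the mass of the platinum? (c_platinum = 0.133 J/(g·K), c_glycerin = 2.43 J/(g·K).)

Setting the total heat transfer to zero:
m·0.133·(41 − 312) + 806·2.43·(41 − 35.8) = 0
-36.04 m = -10185
m = -10185/-36.04 ≈ 282.6 g

m ≈ 283 g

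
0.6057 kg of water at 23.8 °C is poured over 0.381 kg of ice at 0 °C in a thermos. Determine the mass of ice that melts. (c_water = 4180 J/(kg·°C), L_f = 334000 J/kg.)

m_melted ≈ 0.18 kg

Cooling the water to 0 °C releases 0.6057·4180·23.8 = 60257 J.
Fully melting the ice requires m_ice L_f = 0.381·334000 = 127254 J.
60257 J < 127254 J, so only part of the ice melts and the system sits at 0 °C.
m_melted·334000 = 60257  ⇒  m_melted ≈ 0.1804 kg.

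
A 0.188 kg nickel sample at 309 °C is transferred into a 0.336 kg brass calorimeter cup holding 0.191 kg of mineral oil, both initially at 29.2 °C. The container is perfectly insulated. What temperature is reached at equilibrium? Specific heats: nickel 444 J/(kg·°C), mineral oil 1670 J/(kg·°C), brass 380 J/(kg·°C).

Energy conservation, ΣQ = 0:
0.188·444·(T − 309) + 0.191·1670·(T − 29.2) + 0.336·380·(T − 29.2) = 0
83.47(T − 309) + 318.97(T − 29.2) + 127.68(T − 29.2) = 0
530.12 T = 38835
T ≈ 73.26 °C

T_f ≈ 73.3 °C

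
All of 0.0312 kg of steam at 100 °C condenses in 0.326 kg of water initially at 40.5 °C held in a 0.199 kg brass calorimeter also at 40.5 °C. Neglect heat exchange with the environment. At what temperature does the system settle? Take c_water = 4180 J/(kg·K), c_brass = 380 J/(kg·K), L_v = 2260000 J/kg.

Conservation of energy gives ΣQ = 0:
condense steam: −0.0312×2260000 = −70512; condensed water 100 °C→T: 130.42(T − 100); water warms: 0.326×4180×(T − 40.5) = 1362.7(T − 40.5); cup: 75.62(T − 40.5)
1568.7 T = 70512 + 13042 + 58251 = 141805
T ≈ 90.40 °C, under the boiling point, so the assumption holds.

T_f ≈ 90.4 °C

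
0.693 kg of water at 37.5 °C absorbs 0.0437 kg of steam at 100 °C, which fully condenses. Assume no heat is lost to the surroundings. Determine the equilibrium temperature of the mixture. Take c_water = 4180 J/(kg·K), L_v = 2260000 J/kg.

T_f ≈ 73.3 °C

Heat gained plus heat lost sum to zero:
steam→water at 100 °C releases m L_v = 0.0437×2260000 = 98762
  condensed water 100 °C→T: 182.67(T − 100)
  water warms: 0.693×4180×(T − 37.5) = 2896.7(T − 37.5)
3079.4 T = 98762 + 18267 + 108628 = 225656
T ≈ 73.28 °C, under the boiling point, so the assumption holds.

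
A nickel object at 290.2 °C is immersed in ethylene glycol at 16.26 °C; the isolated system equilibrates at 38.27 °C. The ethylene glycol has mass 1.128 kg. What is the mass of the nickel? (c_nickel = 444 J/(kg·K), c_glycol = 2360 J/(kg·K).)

m ≈ 0.524 kg

Net heat exchanged in the isolated system is zero:
m×444×(38.27 − 290.2) + 1.128×2360×(38.27 − 16.26) = 0
-111857 m = -58592
m = -58592/-111857 ≈ 0.5238 kg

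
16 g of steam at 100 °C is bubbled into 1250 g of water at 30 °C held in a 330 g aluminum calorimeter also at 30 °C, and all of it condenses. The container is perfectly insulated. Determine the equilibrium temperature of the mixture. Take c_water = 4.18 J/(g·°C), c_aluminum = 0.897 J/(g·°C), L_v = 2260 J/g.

T_f ≈ 37.3 °C

Energy conservation, ΣQ = 0:
steam→water at 100 °C releases m L_v = 16·2260 = 36160; condensate cools 100→T: 16·4.18·(T − 100) = 66.88(T − 100); water warms: 1250·4.18·(T − 30) = 5225(T − 30); cup: 296.01(T − 30)
5587.9 T = 36160 + 6688 + 165630 = 208478
T ≈ 37.31 °C, under the boiling point, so the assumption holds.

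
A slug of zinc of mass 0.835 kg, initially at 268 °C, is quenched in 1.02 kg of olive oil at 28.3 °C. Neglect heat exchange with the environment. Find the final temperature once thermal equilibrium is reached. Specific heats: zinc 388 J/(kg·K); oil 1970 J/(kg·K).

T_f ≈ 61.6 °C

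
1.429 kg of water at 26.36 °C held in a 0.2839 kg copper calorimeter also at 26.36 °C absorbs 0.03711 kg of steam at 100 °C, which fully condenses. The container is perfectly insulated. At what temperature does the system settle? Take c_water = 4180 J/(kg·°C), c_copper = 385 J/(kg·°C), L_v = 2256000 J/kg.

T_f ≈ 41.6 °C

Setting the total heat transfer to zero:
condense steam: −0.03711×2256000 = −83720
  condensate cools 100→T: 0.03711×4180×(T − 100) = 155.12(T − 100)
  original water: 5973.2(T − 26.36)
  copper cup: 0.2839×385×(T − 26.36) = 109.3(T − 26.36)
6237.6 T = 83720 + 15512 + 160335 = 259567
T ≈ 41.61 °C (< 100 °C, so full condensation is consistent).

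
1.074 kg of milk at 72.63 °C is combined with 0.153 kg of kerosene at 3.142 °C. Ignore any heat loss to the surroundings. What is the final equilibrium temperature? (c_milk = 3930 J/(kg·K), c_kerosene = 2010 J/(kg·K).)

Heat gained plus heat lost sum to zero:
1.074·3930·(T − 72.63) + 0.153·2010·(T − 3.142) = 0
4220.8(T − 72.63) + 307.53(T − 3.142) = 0
4528.4 T = 307524
T = 307524/4528.4 ≈ 67.91 °C

T_f ≈ 67.9 °C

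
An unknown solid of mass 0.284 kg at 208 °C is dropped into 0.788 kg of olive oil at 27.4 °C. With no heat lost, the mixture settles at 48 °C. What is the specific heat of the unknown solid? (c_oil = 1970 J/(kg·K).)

Heat lost by the unknown solid = heat gained by the oil:
0.284·c·(208 − 48) = 0.788·1970·(48 − 27.4)
45.44 c = 31979  ⇒  c ≈ 703.8 J/(kg·K)

c ≈ 704 J/(kg·K)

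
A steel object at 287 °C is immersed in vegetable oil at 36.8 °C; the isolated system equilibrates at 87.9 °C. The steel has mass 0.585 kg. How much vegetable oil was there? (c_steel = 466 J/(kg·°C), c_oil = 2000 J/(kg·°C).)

m ≈ 0.531 kg

Heat lost by the steel = heat gained by the oil:
0.585×466×(287 − 87.9) = m×2000×(87.9 − 36.8)
102200 m = 54277  ⇒  m ≈ 0.5311 kg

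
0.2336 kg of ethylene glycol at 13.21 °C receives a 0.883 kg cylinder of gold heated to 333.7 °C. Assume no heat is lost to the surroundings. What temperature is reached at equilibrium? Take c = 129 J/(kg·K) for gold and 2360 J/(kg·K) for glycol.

T_f is the heat-capacity-weighted average of the initial temperatures:
T_f = (113.91×333.7 + 551.3×13.21) / (113.91 + 551.3)
    = 45293 / 665.2 ≈ 68.09 °C

T_f ≈ 68.1 °C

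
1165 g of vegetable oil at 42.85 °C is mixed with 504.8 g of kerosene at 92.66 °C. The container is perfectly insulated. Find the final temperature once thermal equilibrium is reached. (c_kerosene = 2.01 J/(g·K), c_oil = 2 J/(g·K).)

Set heat shed by the hot body equal to heat absorbed by the cold body:
504.8×2.01×(92.66 − T) = 1165×2×(T − 42.85)
1014.6(92.66 − T) = 2330(T − 42.85)
3344.6 T = 193858  ⇒  T ≈ 57.96 °C

T_f ≈ 58.0 °C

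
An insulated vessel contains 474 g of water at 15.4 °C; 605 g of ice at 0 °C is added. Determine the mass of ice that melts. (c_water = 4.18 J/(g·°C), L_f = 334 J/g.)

m_melted ≈ 91.4 g

Cooling the water to 0 °C releases 474×4.18×15.4 = 30512 J.
To melt every bit of ice: 605×334 = 202070 J.
Since 30512 < 202070 J, not all the ice melts; equilibrium is at 0 °C.
m_melt = 30512 / L_f = 91.35 g.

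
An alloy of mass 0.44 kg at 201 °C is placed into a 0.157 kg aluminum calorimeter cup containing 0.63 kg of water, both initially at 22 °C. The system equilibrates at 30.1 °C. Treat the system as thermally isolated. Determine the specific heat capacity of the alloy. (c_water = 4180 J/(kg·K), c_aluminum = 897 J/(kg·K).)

c ≈ 299 J/(kg·K)

Energy conservation, ΣQ = 0:
0.44·c·(30.1 − 201) + 0.63·4180·(30.1 − 22) + 0.157·897·(30.1 − 22) = 0
-75.2 c = -22471
c = -22471/-75.2 ≈ 298.8 J/(kg·K)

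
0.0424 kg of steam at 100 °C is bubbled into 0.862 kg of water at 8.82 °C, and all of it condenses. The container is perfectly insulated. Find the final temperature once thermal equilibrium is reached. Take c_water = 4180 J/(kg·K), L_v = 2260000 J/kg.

Taking heat into each body as positive, Σ m c ΔT = 0:
steam→water at 100 °C releases m L_v = 0.0424·2260000 = 95824; condensate cools 100→T: 0.0424·4180·(T − 100) = 177.23(T − 100); water warms: 0.862·4180·(T − 8.82) = 3603.2(T − 8.82)
3780.4 T = 95824 + 17723 + 31780 = 145327
T ≈ 38.44 °C, under the boiling point, so the assumption holds.

T_f ≈ 38.4 °C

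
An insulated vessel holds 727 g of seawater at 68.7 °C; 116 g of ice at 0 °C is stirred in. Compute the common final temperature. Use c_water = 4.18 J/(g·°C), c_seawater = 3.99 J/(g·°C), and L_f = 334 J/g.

T_f ≈ 47.4 °C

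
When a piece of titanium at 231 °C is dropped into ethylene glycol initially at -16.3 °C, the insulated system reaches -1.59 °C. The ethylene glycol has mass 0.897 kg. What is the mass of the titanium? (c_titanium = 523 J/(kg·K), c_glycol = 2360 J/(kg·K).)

m ≈ 0.256 kg

Conservation of energy gives ΣQ = 0:
m×523×(-1.59 − 231) + 0.897×2360×(-1.59 − (-16.3)) = 0
-121645 m = -31140
m = -31140/-121645 ≈ 0.256 kg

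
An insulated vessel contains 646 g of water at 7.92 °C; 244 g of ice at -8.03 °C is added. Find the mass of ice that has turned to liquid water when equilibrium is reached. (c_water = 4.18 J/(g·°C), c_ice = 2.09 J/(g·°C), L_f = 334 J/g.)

Heat available from the water dropping to 0 °C: 646·4.18·7.92 = 21386 J.
Warming the ice to 0 °C takes 244·2.09·8.03 = 4095 J, leaving 17291 J for melting.
Melting all 244 g of ice would need 244·334 = 81496 J.
17291 J < 81496 J, so only part of the ice melts and the system sits at 0 °C.
m_melted·334 = 17291  ⇒  m_melted ≈ 51.77 g.

m_melted ≈ 51.8 g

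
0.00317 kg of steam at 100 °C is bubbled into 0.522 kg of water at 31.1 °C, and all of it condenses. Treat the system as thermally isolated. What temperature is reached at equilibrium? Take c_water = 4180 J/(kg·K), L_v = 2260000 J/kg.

Energy balance with sensible and latent terms:
steam→water at 100 °C releases m L_v = 0.00317×2260000 = 7164.2
  condensate cools 100→T: 0.00317×4180×(T − 100) = 13.25(T − 100)
  original water: 2182(T − 31.1)
2195.2 T = 7164.2 + 1325.1 + 67859 = 76348
T ≈ 34.78 °C, under the boiling point, so the assumption holds.

T_f ≈ 34.8 °C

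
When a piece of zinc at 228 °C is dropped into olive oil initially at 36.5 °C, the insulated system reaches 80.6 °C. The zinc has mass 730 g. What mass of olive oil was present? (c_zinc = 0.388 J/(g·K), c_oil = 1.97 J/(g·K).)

Let T be the final temperature. ΣQ_i = 0:
730×0.388×(80.6 − 228) + m×1.97×(80.6 − 36.5) = 0
86.88 m = 41750
m = 41750/86.88 ≈ 480.6 g

m ≈ 481 g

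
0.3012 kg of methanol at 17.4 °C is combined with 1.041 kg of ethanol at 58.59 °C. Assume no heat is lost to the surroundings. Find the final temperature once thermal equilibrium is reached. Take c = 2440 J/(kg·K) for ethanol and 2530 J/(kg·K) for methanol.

T_f ≈ 49.1 °C

Heat lost by the ethanol equals heat gained by the methanol:
1.041·2440·(58.59 − T) = 0.3012·2530·(T − 17.4)
2540(58.59 − T) = 762.04(T − 17.4)
3302.1 T = 162080  ⇒  T ≈ 49.08 °C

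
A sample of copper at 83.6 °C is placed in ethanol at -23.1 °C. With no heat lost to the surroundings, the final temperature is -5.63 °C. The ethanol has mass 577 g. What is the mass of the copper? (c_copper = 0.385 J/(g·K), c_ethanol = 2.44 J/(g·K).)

|Q_copper| = |Q_ethanol|:
m×0.385×(83.6 − -5.63) = 577×2.44×(-5.63 − (-23.1))
34.35 m = 24596  ⇒  m ≈ 716 g

m ≈ 716 g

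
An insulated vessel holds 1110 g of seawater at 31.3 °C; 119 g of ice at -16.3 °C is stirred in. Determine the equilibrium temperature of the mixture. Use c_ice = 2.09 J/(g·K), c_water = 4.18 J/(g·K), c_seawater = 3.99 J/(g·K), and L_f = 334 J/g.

T_f ≈ 19.2 °C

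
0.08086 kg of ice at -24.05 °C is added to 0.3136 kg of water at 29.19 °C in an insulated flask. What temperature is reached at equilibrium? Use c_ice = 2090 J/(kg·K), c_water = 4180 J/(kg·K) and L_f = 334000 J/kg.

T_f ≈ 4.4 °C

Let T be the final temperature. ΣQ_i = 0:
warm ice to 0 °C: 0.08086·2090·(0 − (-24.05)) = 4064.4; latent heat to melt: 0.08086·334000 = 27007; meltwater 0→T: 0.08086·4180·T = 337.99 T; water cools: 0.3136·4180·(T − 29.19) = 1310.8(T − 29.19)
1648.8 T = 38264 − 31072 = 7192
T ≈ 4.36 °C (positive, so assuming full melt was valid).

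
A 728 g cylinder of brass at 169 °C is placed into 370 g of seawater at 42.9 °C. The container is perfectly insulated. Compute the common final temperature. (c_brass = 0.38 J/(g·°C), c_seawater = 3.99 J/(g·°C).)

T_f ≈ 62.8 °C

T_f = Σ m_i c_i T_i / Σ m_i c_i:
T_f = (276.64×169 + 1476.3×42.9) / (276.64 + 1476.3)
    = 110085 / 1752.9 ≈ 62.80 °C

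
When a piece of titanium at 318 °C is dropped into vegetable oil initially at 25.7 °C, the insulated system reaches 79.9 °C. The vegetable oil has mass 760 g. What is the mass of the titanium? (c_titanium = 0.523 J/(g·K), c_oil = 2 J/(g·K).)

Heat lost by the titanium = heat gained by the oil:
m×0.523×(318 − 79.9) = 760×2×(79.9 − 25.7)
124.53 m = 82384  ⇒  m ≈ 661.6 g

m ≈ 662 g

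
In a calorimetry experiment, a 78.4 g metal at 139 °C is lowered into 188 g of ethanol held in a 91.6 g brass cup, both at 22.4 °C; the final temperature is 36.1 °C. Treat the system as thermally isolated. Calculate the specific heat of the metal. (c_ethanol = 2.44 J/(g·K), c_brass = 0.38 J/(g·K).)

Conservation of energy gives ΣQ = 0:
78.4×c×(36.1 − 139) + 188×2.44×(36.1 − 22.4) + 91.6×0.38×(36.1 − 22.4) = 0
-8067.4 c = -6761.3
c = -6761.3/-8067.4 ≈ 0.8381 J/(g·K)

c ≈ 0.838 J/(g·K)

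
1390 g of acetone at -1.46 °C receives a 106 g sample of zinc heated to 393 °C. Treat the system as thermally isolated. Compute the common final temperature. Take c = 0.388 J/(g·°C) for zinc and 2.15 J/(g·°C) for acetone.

Heat lost by the zinc equals heat gained by the acetone:
106·0.388·(393 − T) = 1390·2.15·(T − (-1.46))
41.13(393 − T) = 2988.5(T − (-1.46))
3029.6 T = 11800  ⇒  T ≈ 3.89 °C

T_f ≈ 3.9 °C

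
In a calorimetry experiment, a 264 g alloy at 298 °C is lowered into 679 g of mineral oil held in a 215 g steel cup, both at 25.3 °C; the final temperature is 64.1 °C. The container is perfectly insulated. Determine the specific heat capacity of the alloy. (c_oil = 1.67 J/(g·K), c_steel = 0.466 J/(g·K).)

Energy conservation, ΣQ = 0:
264×c×(64.1 − 298) + 679×1.67×(64.1 − 25.3) + 215×0.466×(64.1 − 25.3) = 0
-61750 c = -47884
c = -47884/-61750 ≈ 0.7755 J/(g·K)

c ≈ 0.775 J/(g·K)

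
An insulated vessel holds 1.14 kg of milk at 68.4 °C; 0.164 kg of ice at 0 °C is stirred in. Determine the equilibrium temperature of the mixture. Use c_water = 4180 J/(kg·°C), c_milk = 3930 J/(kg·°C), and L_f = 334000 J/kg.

T_f ≈ 48.7 °C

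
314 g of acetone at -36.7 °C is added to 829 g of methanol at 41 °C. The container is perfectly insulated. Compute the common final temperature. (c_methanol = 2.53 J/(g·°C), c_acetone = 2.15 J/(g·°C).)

T_f ≈ 22.1 °C

Energy conservation, ΣQ = 0:
829*2.53*(T − 41) + 314*2.15*(T − (-36.7)) = 0
2097.4(T − 41) + 675.1(T − (-36.7)) = 0
2772.5 T = 61216
T = 61216 / 2772.5 = 22.1 °C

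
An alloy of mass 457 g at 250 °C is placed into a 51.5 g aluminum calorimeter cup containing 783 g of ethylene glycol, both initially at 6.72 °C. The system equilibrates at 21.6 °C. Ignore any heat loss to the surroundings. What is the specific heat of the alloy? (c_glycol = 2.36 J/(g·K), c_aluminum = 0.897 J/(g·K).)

c ≈ 0.27 J/(g·K)

Let T be the final temperature. ΣQ_i = 0:
457·c·(21.6 − 250) + 783·2.36·(21.6 − 6.72) + 51.5·0.897·(21.6 − 6.72) = 0
-104379 c = -28184
c = -28184/-104379 ≈ 0.27 J/(g·K)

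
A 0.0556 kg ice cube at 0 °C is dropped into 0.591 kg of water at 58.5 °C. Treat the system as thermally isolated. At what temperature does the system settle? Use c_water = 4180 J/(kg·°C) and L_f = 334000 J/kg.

T_f ≈ 46.6 °C

Taking heat into each body as positive, Σ m c ΔT = 0:
latent heat to melt: 0.0556×334000 = 18570; warm the meltwater: 232.41 T; water cools: 0.591×4180×(T − 58.5) = 2470.4(T − 58.5)
2702.8 T = 144517 − 18570 = 125947
T ≈ 46.60 °C — above 0 °C, consistent with complete melting.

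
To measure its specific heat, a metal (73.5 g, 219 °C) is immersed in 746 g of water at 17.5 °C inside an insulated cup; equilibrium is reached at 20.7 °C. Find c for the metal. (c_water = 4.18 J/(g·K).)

c ≈ 0.685 J/(g·K)

Taking heat into each body as positive, Σ m c ΔT = 0:
73.5×c×(20.7 − 219) + 746×4.18×(20.7 − 17.5) = 0
-14575 c = -9978.5
c = -9978.5/-14575 ≈ 0.6846 J/(g·K)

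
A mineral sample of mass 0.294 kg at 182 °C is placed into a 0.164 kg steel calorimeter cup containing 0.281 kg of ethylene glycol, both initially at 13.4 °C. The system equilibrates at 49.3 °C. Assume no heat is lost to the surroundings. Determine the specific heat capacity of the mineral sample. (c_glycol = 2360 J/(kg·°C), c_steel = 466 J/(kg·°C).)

c ≈ 681 J/(kg·°C)

Heat gained plus heat lost sum to zero:
0.294·c·(49.3 − 182) + 0.281·2360·(49.3 − 13.4) + 0.164·466·(49.3 − 13.4) = 0
-39.01 c = -26551
c = -26551/-39.01 ≈ 680.6 J/(kg·°C)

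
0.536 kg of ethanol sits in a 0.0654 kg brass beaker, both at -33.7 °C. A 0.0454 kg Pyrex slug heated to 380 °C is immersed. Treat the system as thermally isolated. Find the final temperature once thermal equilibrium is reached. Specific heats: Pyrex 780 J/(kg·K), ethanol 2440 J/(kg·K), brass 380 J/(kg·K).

Taking heat into each body as positive, Σ m c ΔT = 0:
0.0454·780·(T − 380) + 0.536·2440·(T − (-33.7)) + 0.0654·380·(T − (-33.7)) = 0
35.41(T − 380) + 1307.8(T − (-33.7)) + 24.85(T − (-33.7)) = 0
1368.1 T = -31455
T = -31455 / 1368.1 = -23 °C

T_f ≈ -23.0 °C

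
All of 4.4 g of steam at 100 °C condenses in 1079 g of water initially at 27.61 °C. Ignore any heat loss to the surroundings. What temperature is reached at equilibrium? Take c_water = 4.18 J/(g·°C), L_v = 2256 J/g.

T_f ≈ 30.1 °C

Energy balance with sensible and latent terms:
latent heat released on condensation: 4.4×2256 = 9926.4
  condensate cools 100→T: 4.4×4.18×(T − 100) = 18.39(T − 100)
  water warms: 1079×4.18×(T − 27.61) = 4510.2(T − 27.61)
4528.6 T = 9926.4 + 1839.2 + 124527 = 136293
T ≈ 30.10 °C — below 100 °C, confirming all the steam condensed.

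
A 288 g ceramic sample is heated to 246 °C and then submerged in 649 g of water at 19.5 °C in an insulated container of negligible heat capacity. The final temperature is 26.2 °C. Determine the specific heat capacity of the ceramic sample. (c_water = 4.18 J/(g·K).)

c ≈ 0.287 J/(g·K)

Heat lost by the ceramic sample = heat gained by the water:
288·c·(246 − 26.2) = 649·4.18·(26.2 − 19.5)
63302 c = 18176  ⇒  c ≈ 0.2871 J/(g·K)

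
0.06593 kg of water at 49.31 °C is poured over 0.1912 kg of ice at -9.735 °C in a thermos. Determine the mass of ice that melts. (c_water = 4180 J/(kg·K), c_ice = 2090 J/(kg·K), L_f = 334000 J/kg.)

m_melted ≈ 0.029 kg

Cooling the water to 0 °C releases 0.06593×4180×49.31 = 13589 J.
Warming the ice to 0 °C takes 0.1912×2090×9.735 = 3890.2 J, leaving 9699 J for melting.
Melting all 0.1912 kg of ice would need 0.1912×334000 = 63861 J.
That's not enough to melt it all — equilibrium is at 0 °C with ice remaining.
Mass melted = 9699/334000 ≈ 0.02904 kg.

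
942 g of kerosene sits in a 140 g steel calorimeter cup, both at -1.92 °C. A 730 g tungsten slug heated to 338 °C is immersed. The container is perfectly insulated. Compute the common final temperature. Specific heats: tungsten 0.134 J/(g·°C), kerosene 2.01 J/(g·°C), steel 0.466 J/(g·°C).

Let T be the final temperature. ΣQ_i = 0:
730*0.134*(T − 338) + 942*2.01*(T − (-1.92)) + 140*0.466*(T − (-1.92)) = 0
97.82(T − 338) + 1893.4(T − (-1.92)) + 65.24(T − (-1.92)) = 0
2056.5 T = 29303
T = 29303 / 2056.5 = 14.2 °C

T_f ≈ 14.2 °C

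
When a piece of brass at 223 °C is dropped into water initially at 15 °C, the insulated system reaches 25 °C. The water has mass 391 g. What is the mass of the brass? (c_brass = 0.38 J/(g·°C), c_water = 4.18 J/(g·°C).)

m ≈ 217 g

|Q_brass| = |Q_water|:
m·0.38·(223 − 25) = 391·4.18·(25 − 15)
75.24 m = 16344  ⇒  m ≈ 217.2 g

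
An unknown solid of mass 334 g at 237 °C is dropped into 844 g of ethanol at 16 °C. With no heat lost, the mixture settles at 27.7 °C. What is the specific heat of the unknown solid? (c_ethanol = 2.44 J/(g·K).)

c ≈ 0.345 J/(g·K)

Heat lost by the unknown solid = heat gained by the ethanol:
334·c·(237 − 27.7) = 844·2.44·(27.7 − 16)
69906 c = 24095  ⇒  c ≈ 0.3447 J/(g·K)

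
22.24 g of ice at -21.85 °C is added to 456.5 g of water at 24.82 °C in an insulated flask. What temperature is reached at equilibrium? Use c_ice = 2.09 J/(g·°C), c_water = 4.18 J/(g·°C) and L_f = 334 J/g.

Energy conservation, ΣQ = 0:
warm ice to 0 °C: 22.24·2.09·(0 − (-21.85)) = 1015.6
  latent heat to melt: 22.24·334 = 7428.2
  meltwater 0→T: 22.24·4.18·T = 92.96 T
  water cools: 456.5·4.18·(T − 24.82) = 1908.2(T − 24.82)
2001.1 T = 47361 − 8443.8 = 38917
T ≈ 19.45 °C. Since T > 0 °C, the all-ice-melts assumption holds.

T_f ≈ 19.4 °C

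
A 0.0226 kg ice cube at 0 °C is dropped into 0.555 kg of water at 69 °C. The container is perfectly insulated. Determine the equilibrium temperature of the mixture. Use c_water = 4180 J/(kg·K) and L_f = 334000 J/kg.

T_f ≈ 63.2 °C

Conservation of energy gives ΣQ = 0:
melt ice: 0.0226·334000 = 7548.4
  meltwater 0→T: 0.0226·4180·T = 94.47 T
  water cools: 0.555·4180·(T − 69) = 2319.9(T − 69)
2414.4 T = 160073 − 7548.4 = 152525
T ≈ 63.17 °C (positive, so assuming full melt was valid).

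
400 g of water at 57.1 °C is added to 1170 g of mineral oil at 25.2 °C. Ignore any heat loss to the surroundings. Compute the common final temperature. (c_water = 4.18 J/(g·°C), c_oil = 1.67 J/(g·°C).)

T_f ≈ 39.9 °C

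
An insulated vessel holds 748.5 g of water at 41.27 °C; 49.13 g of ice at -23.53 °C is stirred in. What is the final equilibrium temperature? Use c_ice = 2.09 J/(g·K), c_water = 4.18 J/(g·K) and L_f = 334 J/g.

Setting the total heat transfer to zero:
warm ice to 0 °C: 49.13·2.09·(0 − (-23.53)) = 2416.1
  fusion: m_ice L_f = 49.13·334 = 16409
  meltwater 0→T: 49.13·4.18·T = 205.36 T
  water cools: 748.5·4.18·(T − 41.27) = 3128.7(T − 41.27)
3334.1 T = 129123 − 18826 = 110297
T ≈ 33.08 °C — above 0 °C, consistent with complete melting.

T_f ≈ 33.1 °C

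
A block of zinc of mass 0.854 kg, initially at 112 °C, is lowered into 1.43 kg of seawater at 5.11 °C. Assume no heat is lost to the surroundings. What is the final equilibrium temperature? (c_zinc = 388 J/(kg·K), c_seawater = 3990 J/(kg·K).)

T_f ≈ 11.0 °C

T_f = Σ m_i c_i T_i / Σ m_i c_i:
T_f = (331.35×112 + 5705.7×5.11) / (331.35 + 5705.7)
    = 66268 / 6037.1 ≈ 10.98 °C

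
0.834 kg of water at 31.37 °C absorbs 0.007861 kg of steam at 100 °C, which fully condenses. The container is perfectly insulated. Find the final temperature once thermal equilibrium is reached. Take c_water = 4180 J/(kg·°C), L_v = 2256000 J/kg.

T_f ≈ 37.1 °C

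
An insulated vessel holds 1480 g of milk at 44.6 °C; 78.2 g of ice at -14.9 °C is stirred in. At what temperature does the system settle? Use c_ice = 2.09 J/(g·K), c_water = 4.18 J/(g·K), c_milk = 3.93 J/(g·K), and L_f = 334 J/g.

T_f ≈ 37.6 °C

Heat gained plus heat lost sum to zero:
ice -14.9→0 °C: 78.2×2.09×14.9 = 2435.2
  melt ice: 78.2×334 = 26119
  warm the meltwater: 326.88 T
  milk: 5816.4(T − 44.6)
6143.3 T = 259411 − 28554 = 230857
T ≈ 37.58 °C. Since T > 0 °C, the all-ice-melts assumption holds.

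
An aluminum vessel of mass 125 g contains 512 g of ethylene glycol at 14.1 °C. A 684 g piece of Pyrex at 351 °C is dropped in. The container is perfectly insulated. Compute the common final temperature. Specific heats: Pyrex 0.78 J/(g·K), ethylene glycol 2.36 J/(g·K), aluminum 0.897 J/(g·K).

T_f ≈ 111.1 °C

T_f is the heat-capacity-weighted average of the initial temperatures:
T_f = (533.52×351 + 1208.3×14.1 + 112.12×14.1) / (533.52 + 1208.3 + 112.12)
    = 205884 / 1854 ≈ 111.05 °C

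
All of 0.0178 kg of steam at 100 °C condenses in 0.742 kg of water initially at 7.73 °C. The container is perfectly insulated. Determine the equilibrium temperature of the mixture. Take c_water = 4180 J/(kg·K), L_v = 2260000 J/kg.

T_f ≈ 22.6 °C

Energy conservation, ΣQ = 0:
latent heat released on condensation: 0.0178×2260000 = 40228; condensate cools 100→T: 0.0178×4180×(T − 100) = 74.4(T − 100); original water: 3101.6(T − 7.73)
3176 T = 40228 + 7440.4 + 23975 = 71643
T ≈ 22.56 °C — below 100 °C, confirming all the steam condensed.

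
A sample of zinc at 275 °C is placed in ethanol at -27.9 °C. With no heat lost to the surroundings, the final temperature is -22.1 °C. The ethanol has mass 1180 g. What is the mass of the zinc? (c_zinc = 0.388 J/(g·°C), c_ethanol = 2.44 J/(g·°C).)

Heat lost by the zinc = heat gained by the ethanol:
m×0.388×(275 − -22.1) = 1180×2.44×(-22.1 − (-27.9))
115.27 m = 16699  ⇒  m ≈ 144.9 g

m ≈ 145 g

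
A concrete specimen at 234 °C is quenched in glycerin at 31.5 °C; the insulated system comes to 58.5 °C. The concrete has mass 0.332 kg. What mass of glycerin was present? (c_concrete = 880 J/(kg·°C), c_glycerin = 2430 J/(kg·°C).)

Heat lost by the concrete = heat gained by the glycerin:
0.332·880·(234 − 58.5) = m·2430·(58.5 − 31.5)
65610 m = 51274  ⇒  m ≈ 0.7815 kg

m ≈ 0.781 kg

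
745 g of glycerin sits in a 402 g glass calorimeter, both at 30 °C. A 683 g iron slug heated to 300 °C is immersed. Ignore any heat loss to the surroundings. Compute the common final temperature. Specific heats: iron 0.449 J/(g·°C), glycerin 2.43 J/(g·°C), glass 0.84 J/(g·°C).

Taking heat into each body as positive, Σ m c ΔT = 0:
683×0.449×(T − 300) + 745×2.43×(T − 30) + 402×0.84×(T − 30) = 0
(306.67 + 1810.4 + 337.68) T = 306.67×300 + 1810.4×30 + 337.68×30
T = 156441 / 2454.7 = 63.7 °C

T_f ≈ 63.7 °C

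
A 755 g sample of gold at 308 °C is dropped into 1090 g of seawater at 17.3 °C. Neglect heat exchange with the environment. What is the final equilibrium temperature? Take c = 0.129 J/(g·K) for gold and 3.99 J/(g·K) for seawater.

Conservation of energy gives ΣQ = 0:
755·0.129·(T − 308) + 1090·3.99·(T − 17.3) = 0
97.39(T − 308) + 4349.1(T − 17.3) = 0
4446.5 T = 105237
T = 105237 / 4446.5 = 23.7 °C

T_f ≈ 23.7 °C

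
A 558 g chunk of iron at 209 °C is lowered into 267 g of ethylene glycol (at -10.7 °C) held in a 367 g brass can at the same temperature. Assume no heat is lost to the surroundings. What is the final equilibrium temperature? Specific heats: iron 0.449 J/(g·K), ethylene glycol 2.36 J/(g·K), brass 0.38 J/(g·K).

Heat gained plus heat lost sum to zero:
558×0.449×(T − 209) + 267×2.36×(T − (-10.7)) + 367×0.38×(T − (-10.7)) = 0
1020.1 T = 44129
T ≈ 43.26 °C

T_f ≈ 43.3 °C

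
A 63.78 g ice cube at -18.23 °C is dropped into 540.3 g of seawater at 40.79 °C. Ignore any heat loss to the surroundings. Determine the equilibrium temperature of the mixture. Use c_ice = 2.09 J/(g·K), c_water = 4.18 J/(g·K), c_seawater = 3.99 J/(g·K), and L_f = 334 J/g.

T_f ≈ 26.5 °C

Taking heat into each body as positive, Σ m c ΔT = 0:
warm ice to 0 °C: 63.78·2.09·(0 − (-18.23)) = 2430.1; melt ice: 63.78·334 = 21303; meltwater 0→T: 63.78·4.18·T = 266.6 T; seawater: 2155.8(T − 40.79)
2422.4 T = 87935 − 23733 = 64202
T ≈ 26.50 °C — above 0 °C, consistent with complete melting.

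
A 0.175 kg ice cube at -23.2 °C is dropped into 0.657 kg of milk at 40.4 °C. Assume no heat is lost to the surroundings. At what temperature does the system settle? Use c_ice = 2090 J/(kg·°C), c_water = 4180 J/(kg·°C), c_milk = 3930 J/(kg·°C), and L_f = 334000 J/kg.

Taking heat into each body as positive, Σ m c ΔT = 0:
ice -23.2→0 °C: 0.175·2090·23.2 = 8485.4
  melt ice: 0.175·334000 = 58450
  meltwater 0→T: 0.175·4180·T = 731.5 T
  milk cools: 0.657·3930·(T − 40.4) = 2582(T − 40.4)
3313.5 T = 104313 − 66935 = 37378
T ≈ 11.28 °C. Since T > 0 °C, the all-ice-melts assumption holds.

T_f ≈ 11.3 °C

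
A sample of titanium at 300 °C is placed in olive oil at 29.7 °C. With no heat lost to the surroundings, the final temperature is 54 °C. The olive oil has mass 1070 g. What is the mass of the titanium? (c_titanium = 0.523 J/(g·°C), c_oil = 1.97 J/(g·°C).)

m ≈ 398 g

|Q_titanium| = |Q_oil|:
m×0.523×(300 − 54) = 1070×1.97×(54 − 29.7)
128.66 m = 51222  ⇒  m ≈ 398.1 g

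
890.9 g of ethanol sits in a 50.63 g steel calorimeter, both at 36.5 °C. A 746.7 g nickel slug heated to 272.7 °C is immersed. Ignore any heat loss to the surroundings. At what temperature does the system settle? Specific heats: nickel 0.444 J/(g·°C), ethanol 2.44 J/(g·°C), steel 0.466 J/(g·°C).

T_f ≈ 67.5 °C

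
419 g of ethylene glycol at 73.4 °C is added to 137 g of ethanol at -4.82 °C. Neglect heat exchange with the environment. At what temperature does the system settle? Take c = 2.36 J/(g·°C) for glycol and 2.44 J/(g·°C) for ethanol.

T_f ≈ 53.6 °C

Conservation of energy gives ΣQ = 0:
419·2.36·(T − 73.4) + 137·2.44·(T − (-4.82)) = 0
(988.84 + 334.28) T = 988.84·73.4 + 334.28·(-4.82)
T ≈ 53.64 °C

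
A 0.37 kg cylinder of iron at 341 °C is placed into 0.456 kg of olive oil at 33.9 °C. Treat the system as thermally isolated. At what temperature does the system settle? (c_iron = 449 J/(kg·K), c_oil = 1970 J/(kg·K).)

Let T be the final temperature. ΣQ_i = 0:
0.37*449*(T − 341) + 0.456*1970*(T − 33.9) = 0
(166.13 + 898.32) T = 166.13*341 + 898.32*33.9
T ≈ 81.83 °C

T_f ≈ 81.8 °C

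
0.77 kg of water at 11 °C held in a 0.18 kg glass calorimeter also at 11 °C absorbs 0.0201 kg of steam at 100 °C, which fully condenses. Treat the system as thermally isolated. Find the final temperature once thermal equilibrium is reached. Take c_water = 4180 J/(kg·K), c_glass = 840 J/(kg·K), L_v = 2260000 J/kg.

Conservation of energy gives ΣQ = 0:
latent heat released on condensation: 0.0201×2260000 = 45426; condensed water 100 °C→T: 84.02(T − 100); original water: 3218.6(T − 11); glass cup: 0.18×840×(T − 11) = 151.2(T − 11)
3453.8 T = 45426 + 8401.8 + 37068 = 90896
T ≈ 26.32 °C (< 100 °C, so full condensation is consistent).

T_f ≈ 26.3 °C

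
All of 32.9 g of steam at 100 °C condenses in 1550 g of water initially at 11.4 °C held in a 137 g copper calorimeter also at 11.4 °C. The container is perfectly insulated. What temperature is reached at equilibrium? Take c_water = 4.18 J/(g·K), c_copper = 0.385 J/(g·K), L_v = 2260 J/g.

Energy conservation, ΣQ = 0:
condense steam: −32.9×2260 = −74354
  condensate cools 100→T: 32.9×4.18×(T − 100) = 137.52(T − 100)
  water warms: 1550×4.18×(T − 11.4) = 6479(T − 11.4)
  cup: 52.75(T − 11.4)
6669.3 T = 74354 + 13752 + 74462 = 162568
T ≈ 24.38 °C — below 100 °C, confirming all the steam condensed.

T_f ≈ 24.4 °C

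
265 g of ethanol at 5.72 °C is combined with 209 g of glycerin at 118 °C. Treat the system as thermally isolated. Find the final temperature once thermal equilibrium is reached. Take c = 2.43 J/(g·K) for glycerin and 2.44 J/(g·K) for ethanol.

T_f ≈ 55.1 °C

Let T be the final temperature. ΣQ_i = 0:
209×2.43×(T − 118) + 265×2.44×(T − 5.72) = 0
507.87(T − 118) + 646.6(T − 5.72) = 0
1154.5 T = 63627
T = 63627/1154.5 ≈ 55.11 °C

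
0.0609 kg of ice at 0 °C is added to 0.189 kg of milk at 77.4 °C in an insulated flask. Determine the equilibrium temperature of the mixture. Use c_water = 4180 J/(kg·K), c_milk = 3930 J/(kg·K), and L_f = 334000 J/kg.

T_f ≈ 37.2 °C

Energy balance with sensible and latent terms:
latent heat to melt: 0.0609×334000 = 20341; warm the meltwater: 254.56 T; milk: 742.77(T − 77.4)
997.33 T = 57490 − 20341 = 37150
T ≈ 37.25 °C — above 0 °C, consistent with complete melting.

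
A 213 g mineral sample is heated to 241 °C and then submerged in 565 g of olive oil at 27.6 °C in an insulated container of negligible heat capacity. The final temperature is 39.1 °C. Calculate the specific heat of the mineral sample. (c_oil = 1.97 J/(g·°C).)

c ≈ 0.298 J/(g·°C)

Net heat exchanged in the isolated system is zero:
213·c·(39.1 − 241) + 565·1.97·(39.1 − 27.6) = 0
-43005 c = -12800
c = -12800/-43005 ≈ 0.2976 J/(g·°C)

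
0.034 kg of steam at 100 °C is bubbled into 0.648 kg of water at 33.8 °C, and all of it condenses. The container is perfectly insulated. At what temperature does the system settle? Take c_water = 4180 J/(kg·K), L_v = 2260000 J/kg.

T_f ≈ 64.1 °C

Net heat exchanged in the isolated system is zero:
latent heat released on condensation: 0.034·2260000 = 76840; condensate cools 100→T: 0.034·4180·(T − 100) = 142.12(T − 100); original water: 2708.6(T − 33.8)
2850.8 T = 76840 + 14212 + 91552 = 182604
T ≈ 64.05 °C (< 100 °C, so full condensation is consistent).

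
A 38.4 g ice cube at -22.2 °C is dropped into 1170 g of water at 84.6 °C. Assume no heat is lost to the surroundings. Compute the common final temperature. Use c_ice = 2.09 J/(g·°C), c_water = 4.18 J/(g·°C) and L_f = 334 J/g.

T_f ≈ 79.0 °C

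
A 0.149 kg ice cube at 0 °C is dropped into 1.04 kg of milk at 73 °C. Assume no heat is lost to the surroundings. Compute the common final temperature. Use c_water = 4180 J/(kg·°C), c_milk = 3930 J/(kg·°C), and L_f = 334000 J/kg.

T_f ≈ 52.8 °C

Conservation of energy gives ΣQ = 0:
fusion: m_ice L_f = 0.149×334000 = 49766
  warm the meltwater: 622.82 T
  milk cools: 1.04×3930×(T − 73) = 4087.2(T − 73)
4710 T = 298366 − 49766 = 248600
T ≈ 52.78 °C — above 0 °C, consistent with complete melting.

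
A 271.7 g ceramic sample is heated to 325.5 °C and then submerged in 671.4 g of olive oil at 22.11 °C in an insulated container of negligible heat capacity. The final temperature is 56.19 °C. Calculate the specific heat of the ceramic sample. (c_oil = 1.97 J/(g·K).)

c ≈ 0.616 J/(g·K)

Heat gained plus heat lost sum to zero:
271.7·c·(56.19 − 325.5) + 671.4·1.97·(56.19 − 22.11) = 0
-73172 c = -45076
c = -45076/-73172 ≈ 0.616 J/(g·K)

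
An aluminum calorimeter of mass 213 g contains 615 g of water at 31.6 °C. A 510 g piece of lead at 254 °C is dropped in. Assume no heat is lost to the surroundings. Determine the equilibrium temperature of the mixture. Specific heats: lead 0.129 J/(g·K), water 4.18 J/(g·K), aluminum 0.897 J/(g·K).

T_f ≈ 36.8 °C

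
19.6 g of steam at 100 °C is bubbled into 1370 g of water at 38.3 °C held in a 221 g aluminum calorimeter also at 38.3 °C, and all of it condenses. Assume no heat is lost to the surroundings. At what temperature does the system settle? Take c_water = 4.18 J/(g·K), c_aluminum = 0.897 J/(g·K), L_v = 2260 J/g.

Net heat exchanged in the isolated system is zero:
condense steam: −19.6·2260 = −44296
  condensate cools 100→T: 19.6·4.18·(T − 100) = 81.93(T − 100)
  water warms: 1370·4.18·(T − 38.3) = 5726.6(T − 38.3)
  aluminum cup: 221·0.897·(T − 38.3) = 198.24(T − 38.3)
6006.8 T = 44296 + 8192.8 + 226921 = 279410
T ≈ 46.52 °C, under the boiling point, so the assumption holds.

T_f ≈ 46.5 °C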